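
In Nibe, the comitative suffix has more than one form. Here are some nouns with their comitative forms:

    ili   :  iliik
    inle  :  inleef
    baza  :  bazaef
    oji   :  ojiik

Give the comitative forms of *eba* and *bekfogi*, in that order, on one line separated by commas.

ebaef, bekfogiik

The suffix is conditioned by the last vowel: -ik when the last vowel of the stem is a high vowel (*ili*, *oji*); -ef when the last vowel of the stem is a non-high vowel (*inle*, *baza*).
Since the last vowel of *eba* is /a/ (a non-high vowel), it takes -ef, giving *ebaef*.
The last vowel of *bekfogi* is /i/, which is a high vowel, so the suffix is -ik, giving *bekfogiik*.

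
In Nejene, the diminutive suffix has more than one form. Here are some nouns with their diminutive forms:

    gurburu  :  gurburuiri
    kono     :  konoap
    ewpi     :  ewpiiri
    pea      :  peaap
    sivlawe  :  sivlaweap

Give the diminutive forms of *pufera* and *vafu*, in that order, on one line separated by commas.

puferaap, vafuiri

Looking at the last vowel of each stem: -iri when the last vowel of the stem is a high vowel (*gurburu*, *ewpi*); -ap when the last vowel of the stem is a non-high vowel (*kono*, *pea*, *sivlawe*).
*pufera* — last vowel /a/ (a non-high vowel) → -ap → *puferaap*.
The last vowel of *vafu* is /u/, which is a high vowel, so the suffix is -iri, giving *vafuiri*.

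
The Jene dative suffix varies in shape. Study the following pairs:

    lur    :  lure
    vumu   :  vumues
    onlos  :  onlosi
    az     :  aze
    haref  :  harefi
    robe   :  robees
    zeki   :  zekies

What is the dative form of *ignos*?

Looking at the final sound of each stem: -i when the stem ends in a voiceless consonant (*onlos*, *haref*); -e when the stem ends in a voiced consonant (*lur*, *az*); -es when the stem ends in a vowel (*vumu*, *robe*, *zeki*).
*ignos* — final sound /s/ (a voiceless consonant) → -i → *ignosi*.

ignosi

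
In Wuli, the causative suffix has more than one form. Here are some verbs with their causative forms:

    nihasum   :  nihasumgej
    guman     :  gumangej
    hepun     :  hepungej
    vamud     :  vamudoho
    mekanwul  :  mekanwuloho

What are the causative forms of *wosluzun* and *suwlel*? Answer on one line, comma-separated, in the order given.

wosluzungej, suwleloho

Looking at the final consonant of each stem: -gej when the stem ends in a nasal (*nihasum*, *guman*, *hepun*); -oho when the stem ends in a non-nasal consonant (*vamud*, *mekanwul*).
*wosluzun* — final consonant /n/ (a nasal) → -gej → *wosluzungej*.
*suwlel* — final consonant /l/ (non-nasal) → -oho → *suwleloho*.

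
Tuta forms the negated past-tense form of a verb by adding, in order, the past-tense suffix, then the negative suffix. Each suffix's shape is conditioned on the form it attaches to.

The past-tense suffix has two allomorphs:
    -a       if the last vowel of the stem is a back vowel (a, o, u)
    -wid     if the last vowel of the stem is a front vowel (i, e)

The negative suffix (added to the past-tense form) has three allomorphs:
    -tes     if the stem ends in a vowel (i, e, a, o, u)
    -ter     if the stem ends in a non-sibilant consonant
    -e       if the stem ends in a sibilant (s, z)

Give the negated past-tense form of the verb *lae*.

laewidter

The last vowel of *lae* is /e/, which is a front vowel, so the past-tense suffix is -wid, giving *laewid*.
The past-tense form *laewid* — final sound /d/ (a non-sibilant consonant) → -ter → *laewidter*.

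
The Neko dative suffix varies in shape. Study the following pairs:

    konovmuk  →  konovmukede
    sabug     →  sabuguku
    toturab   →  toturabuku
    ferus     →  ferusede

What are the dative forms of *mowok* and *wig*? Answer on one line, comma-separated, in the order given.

The suffix is conditioned by the final consonant: -ede when the stem ends in a voiceless consonant (*konovmuk*, *ferus*); -uku when the stem ends in a voiced consonant (*sabug*, *toturab*).
*mowok*: final consonant = /k/, voiceless → -ede → *mowokede*.
*wig* — final consonant /g/ (voiced) → -uku → *wiguku*.

mowokede, wiguku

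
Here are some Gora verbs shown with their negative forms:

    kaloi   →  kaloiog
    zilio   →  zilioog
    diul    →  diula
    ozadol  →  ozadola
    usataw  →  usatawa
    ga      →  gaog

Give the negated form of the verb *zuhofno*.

zuhofnoog

The pattern is consonant vs. vowel: -a when the stem ends in a consonant (*diul*, *ozadol*, *usataw*); -og when the stem ends in a vowel (*kaloi*, *zilio*, *ga*).
The final sound of *zuhofno* is /o/, which is a vowel, so the suffix is -og, giving *zuhofnoog*.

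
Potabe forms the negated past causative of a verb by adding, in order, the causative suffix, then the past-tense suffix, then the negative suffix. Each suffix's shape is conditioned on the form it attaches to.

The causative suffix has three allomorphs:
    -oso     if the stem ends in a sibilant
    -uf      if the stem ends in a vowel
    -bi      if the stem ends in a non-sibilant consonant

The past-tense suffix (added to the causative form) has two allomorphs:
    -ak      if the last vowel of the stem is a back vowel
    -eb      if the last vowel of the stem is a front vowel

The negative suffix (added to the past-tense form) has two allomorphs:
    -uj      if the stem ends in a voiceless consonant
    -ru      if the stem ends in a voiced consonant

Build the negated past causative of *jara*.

*jara* — final sound /a/ (a vowel) → -uf → *jarauf*.
The last vowel of the causative form *jarauf* is /u/, which is a back vowel, so the past-tense suffix is -ak, giving *jaraufak*.
The past-tense form *jaraufak* — final consonant /k/ (voiceless) → -uj → *jaraufakuj*.

jaraufakuj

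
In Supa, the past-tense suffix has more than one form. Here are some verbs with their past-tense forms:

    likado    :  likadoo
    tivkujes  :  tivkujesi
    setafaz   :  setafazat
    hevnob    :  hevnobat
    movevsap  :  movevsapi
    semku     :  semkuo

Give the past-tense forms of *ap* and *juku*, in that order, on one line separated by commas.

api, jukuo

The suffix is conditioned by the final sound: -i when the stem ends in a voiceless consonant (*tivkujes*, *movevsap*); -at when the stem ends in a voiced consonant (*setafaz*, *hevnob*); -o when the stem ends in a vowel (*likado*, *semku*).
*ap*: final sound = /p/, a voiceless consonant → -i → *api*.
*juku* — final sound /u/ (a vowel) → -o → *jukuo*.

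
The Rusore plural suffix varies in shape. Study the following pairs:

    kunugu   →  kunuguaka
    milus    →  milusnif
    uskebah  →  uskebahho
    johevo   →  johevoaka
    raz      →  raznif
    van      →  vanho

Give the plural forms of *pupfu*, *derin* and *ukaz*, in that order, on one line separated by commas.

pupfuaka, derinho, ukaznif

Looking at the final sound of each stem: -nif when the stem ends in a sibilant (*milus*, *raz*); -ho when the stem ends in a non-sibilant consonant (*uskebah*, *van*); -aka when the stem ends in a vowel (*kunugu*, *johevo*).
Since the final sound of *pupfu* is /u/ (a vowel), it takes -aka, giving *pupfuaka*.
Since the final sound of *derin* is /n/ (a non-sibilant consonant), it takes -ho, giving *derinho*.
*ukaz* — final sound /z/ (a sibilant) → -nif → *ukaznif*.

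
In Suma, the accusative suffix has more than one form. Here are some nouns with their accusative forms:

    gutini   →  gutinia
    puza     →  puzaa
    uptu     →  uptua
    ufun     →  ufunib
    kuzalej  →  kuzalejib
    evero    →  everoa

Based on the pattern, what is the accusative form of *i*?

ia

The alternation tracks the final sound of the stem — -ib when the stem ends in a consonant (*ufun*, *kuzalej*); -a when the stem ends in a vowel (*gutini*, *puza*, *uptu*, *evero*).
*i*: final sound = /i/, a vowel → -a → *ia*.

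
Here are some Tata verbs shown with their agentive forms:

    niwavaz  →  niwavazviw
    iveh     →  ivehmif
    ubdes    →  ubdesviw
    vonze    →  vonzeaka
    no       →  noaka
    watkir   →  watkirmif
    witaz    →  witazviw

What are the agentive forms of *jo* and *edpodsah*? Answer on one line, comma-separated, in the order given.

The suffix is conditioned by the final sound: -viw when the stem ends in a sibilant (*niwavaz*, *ubdes*, *witaz*); -mif when the stem ends in a non-sibilant consonant (*iveh*, *watkir*); -aka when the stem ends in a vowel (*vonze*, *no*).
Since the final sound of *jo* is /o/ (a vowel), it takes -aka, giving *joaka*.
*edpodsah*: final sound = /h/, a non-sibilant consonant → -mif → *edpodsahmif*.

joaka, edpodsahmif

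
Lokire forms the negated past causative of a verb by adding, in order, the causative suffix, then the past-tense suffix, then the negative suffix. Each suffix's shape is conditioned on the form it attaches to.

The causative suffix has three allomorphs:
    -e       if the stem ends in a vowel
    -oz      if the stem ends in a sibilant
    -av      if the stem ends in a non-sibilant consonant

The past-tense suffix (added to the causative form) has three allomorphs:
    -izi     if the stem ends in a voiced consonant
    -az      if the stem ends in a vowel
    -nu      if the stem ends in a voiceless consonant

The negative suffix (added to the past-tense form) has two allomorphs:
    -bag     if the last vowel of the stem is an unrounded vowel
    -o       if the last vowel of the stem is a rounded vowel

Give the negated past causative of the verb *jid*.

*jid* — final sound /d/ (a non-sibilant consonant) → -av → *jidav*.
The causative form *jidav* — final sound /v/ (a voiced consonant) → -izi → *jidavizi*.
The last vowel of the past-tense form *jidavizi* is /i/, which is an unrounded vowel, so the negative suffix is -bag, giving *jidavizibag*.

jidavizibag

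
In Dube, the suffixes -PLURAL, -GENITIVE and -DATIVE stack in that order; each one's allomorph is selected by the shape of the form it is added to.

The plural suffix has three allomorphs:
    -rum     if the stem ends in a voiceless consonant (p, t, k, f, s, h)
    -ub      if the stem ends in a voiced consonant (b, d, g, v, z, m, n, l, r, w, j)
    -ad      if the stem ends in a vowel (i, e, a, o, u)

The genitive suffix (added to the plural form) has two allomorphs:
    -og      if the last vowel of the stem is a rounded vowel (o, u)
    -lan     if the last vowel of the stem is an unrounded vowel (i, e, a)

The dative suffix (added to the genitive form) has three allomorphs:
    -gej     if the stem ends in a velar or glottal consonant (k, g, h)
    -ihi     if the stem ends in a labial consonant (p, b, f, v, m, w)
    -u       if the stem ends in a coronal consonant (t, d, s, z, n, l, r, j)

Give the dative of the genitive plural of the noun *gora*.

goraadlanu

*gora*: final sound = /a/, a vowel → -ad → *goraad*.
Since the last vowel of the plural form *goraad* is /a/ (an unrounded vowel), it takes -lan, giving *goraadlan*.
The final consonant of the genitive form *goraadlan* is /n/, which is coronal, so the dative suffix is -u, giving *goraadlanu*.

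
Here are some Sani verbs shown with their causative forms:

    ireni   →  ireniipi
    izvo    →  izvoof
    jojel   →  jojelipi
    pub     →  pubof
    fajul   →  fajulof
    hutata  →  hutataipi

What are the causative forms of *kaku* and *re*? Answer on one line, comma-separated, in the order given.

kakuof, reipi

The pattern is rounding harmony: -of when the last vowel of the stem is a rounded vowel (*izvo*, *pub*, *fajul*); -ipi when the last vowel of the stem is an unrounded vowel (*ireni*, *jojel*, *hutata*).
Since the last vowel of *kaku* is /u/ (a rounded vowel), it takes -of, giving *kakuof*.
*re*: last vowel = /e/, an unrounded vowel → -ipi → *reipi*.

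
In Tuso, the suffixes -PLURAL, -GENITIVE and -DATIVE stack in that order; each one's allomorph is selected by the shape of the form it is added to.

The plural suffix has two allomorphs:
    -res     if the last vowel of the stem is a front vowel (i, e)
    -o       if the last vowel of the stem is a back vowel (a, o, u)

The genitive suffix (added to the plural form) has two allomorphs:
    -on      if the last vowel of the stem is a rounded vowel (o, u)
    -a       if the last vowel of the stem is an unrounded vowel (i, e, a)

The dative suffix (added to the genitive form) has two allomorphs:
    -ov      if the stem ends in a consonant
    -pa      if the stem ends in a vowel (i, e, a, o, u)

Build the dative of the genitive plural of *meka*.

mekaoonov

Since the last vowel of *meka* is /a/ (a back vowel), it takes -o, giving *mekao*.
The plural form *mekao* — last vowel /o/ (a rounded vowel) → -on → *mekaoon*.
Since the final sound of the genitive form *mekaoon* is /n/ (a consonant), it takes -ov, giving *mekaoonov*.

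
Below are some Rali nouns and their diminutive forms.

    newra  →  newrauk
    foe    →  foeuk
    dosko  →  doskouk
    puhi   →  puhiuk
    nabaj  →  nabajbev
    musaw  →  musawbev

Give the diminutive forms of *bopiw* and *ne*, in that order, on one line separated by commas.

bopiwbev, neuk

The alternation tracks the final sound of the stem — -bev when the stem ends in a consonant (*nabaj*, *musaw*); -uk when the stem ends in a vowel (*newra*, *foe*, *dosko*, *puhi*).
Since the final sound of *bopiw* is /w/ (a consonant), it takes -bev, giving *bopiwbev*.
The final sound of *ne* is /e/, which is a vowel, so the suffix is -uk, giving *neuk*.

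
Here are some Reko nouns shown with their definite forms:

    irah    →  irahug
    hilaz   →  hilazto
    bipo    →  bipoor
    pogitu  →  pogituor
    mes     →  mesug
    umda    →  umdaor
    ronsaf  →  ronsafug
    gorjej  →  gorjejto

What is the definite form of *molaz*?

molazto

Looking at the final sound of each stem: -ug when the stem ends in a voiceless consonant (*irah*, *mes*, *ronsaf*); -to when the stem ends in a voiced consonant (*hilaz*, *gorjej*); -or when the stem ends in a vowel (*bipo*, *pogitu*, *umda*).
The final sound of *molaz* is /z/, which is a voiced consonant, so the suffix is -to, giving *molazto*.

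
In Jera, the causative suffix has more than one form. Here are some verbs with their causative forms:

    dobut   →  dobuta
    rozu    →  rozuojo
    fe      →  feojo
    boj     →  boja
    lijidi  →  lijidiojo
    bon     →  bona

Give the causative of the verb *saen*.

The alternation tracks the final sound of the stem — -a when the stem ends in a consonant (*dobut*, *boj*, *bon*); -ojo when the stem ends in a vowel (*rozu*, *fe*, *lijidi*).
*saen*: final sound = /n/, a consonant → -a → *saena*.

saena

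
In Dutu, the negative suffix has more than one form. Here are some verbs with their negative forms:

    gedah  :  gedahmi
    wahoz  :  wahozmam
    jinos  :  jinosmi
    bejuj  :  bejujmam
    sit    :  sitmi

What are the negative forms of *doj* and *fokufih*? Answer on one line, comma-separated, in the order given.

The suffix is conditioned by the final consonant: -mi when the stem ends in a voiceless consonant (*gedah*, *jinos*, *sit*); -mam when the stem ends in a voiced consonant (*wahoz*, *bejuj*).
Since the final consonant of *doj* is /j/ (voiced), it takes -mam, giving *dojmam*.
Since the final consonant of *fokufih* is /h/ (voiceless), it takes -mi, giving *fokufihmi*.

dojmam, fokufihmi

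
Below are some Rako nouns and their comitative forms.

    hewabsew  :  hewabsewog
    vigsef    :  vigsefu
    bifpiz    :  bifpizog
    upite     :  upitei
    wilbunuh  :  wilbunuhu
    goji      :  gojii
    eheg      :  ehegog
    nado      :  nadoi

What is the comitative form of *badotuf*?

The alternation tracks the final sound of the stem — -u when the stem ends in a voiceless consonant (*vigsef*, *wilbunuh*); -og when the stem ends in a voiced consonant (*hewabsew*, *bifpiz*, *eheg*); -i when the stem ends in a vowel (*upite*, *goji*, *nado*).
*badotuf*: final sound = /f/, a voiceless consonant → -u → *badotufu*.

badotufu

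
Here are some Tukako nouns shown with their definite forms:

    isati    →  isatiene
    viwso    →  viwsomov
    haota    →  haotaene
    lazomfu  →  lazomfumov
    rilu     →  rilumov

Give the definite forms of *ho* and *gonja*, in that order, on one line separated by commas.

homov, gonjaene

The suffix is conditioned by the last vowel: -mov when the last vowel of the stem is a rounded vowel (*viwso*, *lazomfu*, *rilu*); -ene when the last vowel of the stem is an unrounded vowel (*isati*, *haota*).
Since the last vowel of *ho* is /o/ (a rounded vowel), it takes -mov, giving *homov*.
*gonja* — last vowel /a/ (an unrounded vowel) → -ene → *gonjaene*.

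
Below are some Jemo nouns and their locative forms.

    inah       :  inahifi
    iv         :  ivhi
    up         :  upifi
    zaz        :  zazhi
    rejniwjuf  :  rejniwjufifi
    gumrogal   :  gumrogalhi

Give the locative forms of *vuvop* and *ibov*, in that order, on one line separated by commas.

vuvopifi, ibovhi

The pattern is voicing of the final consonant: -ifi when the stem ends in a voiceless consonant (*inah*, *up*, *rejniwjuf*); -hi when the stem ends in a voiced consonant (*iv*, *zaz*, *gumrogal*).
*vuvop* — final consonant /p/ (voiceless) → -ifi → *vuvopifi*.
*ibov* — final consonant /v/ (voiced) → -hi → *ibovhi*.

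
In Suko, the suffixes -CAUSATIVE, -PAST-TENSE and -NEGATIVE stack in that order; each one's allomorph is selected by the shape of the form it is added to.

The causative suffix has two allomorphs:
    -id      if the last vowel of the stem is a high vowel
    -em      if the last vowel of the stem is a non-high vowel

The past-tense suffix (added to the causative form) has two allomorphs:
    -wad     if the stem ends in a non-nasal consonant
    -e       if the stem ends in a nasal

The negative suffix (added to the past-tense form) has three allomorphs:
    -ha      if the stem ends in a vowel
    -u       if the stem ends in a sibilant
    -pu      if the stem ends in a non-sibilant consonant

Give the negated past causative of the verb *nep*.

*nep* — last vowel /e/ (a non-high vowel) → -em → *nepem*.
Since the final consonant of the causative form *nepem* is /m/ (a nasal), it takes -e, giving *nepeme*.
Since the final sound of the past-tense form *nepeme* is /e/ (a vowel), it takes -ha, giving *nepemeha*.

nepemeha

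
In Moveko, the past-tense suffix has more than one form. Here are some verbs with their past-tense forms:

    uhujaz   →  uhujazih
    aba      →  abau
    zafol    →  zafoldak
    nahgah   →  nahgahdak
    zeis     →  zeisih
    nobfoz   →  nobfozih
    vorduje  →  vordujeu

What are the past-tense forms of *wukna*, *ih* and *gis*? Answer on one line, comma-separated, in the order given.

wuknau, ihdak, gisih

The pattern is sibilance of the final sound: -ih when the stem ends in a sibilant (*uhujaz*, *zeis*, *nobfoz*); -dak when the stem ends in a non-sibilant consonant (*zafol*, *nahgah*); -u when the stem ends in a vowel (*aba*, *vorduje*).
Since the final sound of *wukna* is /a/ (a vowel), it takes -u, giving *wuknau*.
*ih* — final sound /h/ (a non-sibilant consonant) → -dak → *ihdak*.
Since the final sound of *gis* is /s/ (a sibilant), it takes -ih, giving *gisih*.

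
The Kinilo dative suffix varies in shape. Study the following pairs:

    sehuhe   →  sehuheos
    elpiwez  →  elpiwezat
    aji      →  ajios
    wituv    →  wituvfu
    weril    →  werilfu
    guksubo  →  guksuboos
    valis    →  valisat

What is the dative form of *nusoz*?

nusozat

Looking at the final sound of each stem: -at when the stem ends in a sibilant (*elpiwez*, *valis*); -fu when the stem ends in a non-sibilant consonant (*wituv*, *weril*); -os when the stem ends in a vowel (*sehuhe*, *aji*, *guksubo*).
*nusoz* — final sound /z/ (a sibilant) → -at → *nusozat*.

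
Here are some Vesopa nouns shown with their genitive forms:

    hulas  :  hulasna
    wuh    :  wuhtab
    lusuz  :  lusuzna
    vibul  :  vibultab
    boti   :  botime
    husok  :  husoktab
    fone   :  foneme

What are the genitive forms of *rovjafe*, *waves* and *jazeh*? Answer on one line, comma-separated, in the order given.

The suffix is conditioned by the final sound: -na when the stem ends in a sibilant (*hulas*, *lusuz*); -tab when the stem ends in a non-sibilant consonant (*wuh*, *vibul*, *husok*); -me when the stem ends in a vowel (*boti*, *fone*).
Since the final sound of *rovjafe* is /e/ (a vowel), it takes -me, giving *rovjafeme*.
*waves* — final sound /s/ (a sibilant) → -na → *wavesna*.
The final sound of *jazeh* is /h/, which is a non-sibilant consonant, so the suffix is -tab, giving *jazehtab*.

rovjafeme, wavesna, jazehtab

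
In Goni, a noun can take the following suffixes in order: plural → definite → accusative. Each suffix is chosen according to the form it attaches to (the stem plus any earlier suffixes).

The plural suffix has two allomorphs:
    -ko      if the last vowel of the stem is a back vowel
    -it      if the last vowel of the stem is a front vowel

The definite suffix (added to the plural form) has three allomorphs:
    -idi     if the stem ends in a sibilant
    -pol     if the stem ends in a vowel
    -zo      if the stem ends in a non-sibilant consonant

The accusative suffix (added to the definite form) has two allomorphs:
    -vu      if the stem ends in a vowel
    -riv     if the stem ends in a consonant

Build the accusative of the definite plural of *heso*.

hesokopolriv

Since the last vowel of *heso* is /o/ (a back vowel), it takes -ko, giving *hesoko*.
The plural form *hesoko* — final sound /o/ (a vowel) → -pol → *hesokopol*.
The definite form *hesokopol* — final sound /l/ (a consonant) → -riv → *hesokopolriv*.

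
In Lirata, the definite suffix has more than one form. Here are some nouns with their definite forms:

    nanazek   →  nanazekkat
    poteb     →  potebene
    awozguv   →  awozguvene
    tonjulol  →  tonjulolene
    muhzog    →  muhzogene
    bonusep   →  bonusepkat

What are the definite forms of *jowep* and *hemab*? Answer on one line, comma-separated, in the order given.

The alternation tracks the final consonant of the stem — -kat when the stem ends in a voiceless consonant (*nanazek*, *bonusep*); -ene when the stem ends in a voiced consonant (*poteb*, *awozguv*, *tonjulol*, *muhzog*).
Since the final consonant of *jowep* is /p/ (voiceless), it takes -kat, giving *jowepkat*.
The final consonant of *hemab* is /b/, which is voiced, so the suffix is -ene, giving *hemabene*.

jowepkat, hemabene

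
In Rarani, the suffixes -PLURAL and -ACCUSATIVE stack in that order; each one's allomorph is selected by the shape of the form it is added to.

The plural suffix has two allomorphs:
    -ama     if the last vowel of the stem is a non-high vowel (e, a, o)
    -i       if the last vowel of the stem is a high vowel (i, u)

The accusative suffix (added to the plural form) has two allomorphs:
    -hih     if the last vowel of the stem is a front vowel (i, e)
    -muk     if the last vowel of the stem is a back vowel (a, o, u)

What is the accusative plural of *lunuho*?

lunuhoamamuk

*lunuho* — last vowel /o/ (a non-high vowel) → -ama → *lunuhoama*.
The plural form *lunuhoama*: last vowel = /a/, a back vowel → -muk → *lunuhoamamuk*.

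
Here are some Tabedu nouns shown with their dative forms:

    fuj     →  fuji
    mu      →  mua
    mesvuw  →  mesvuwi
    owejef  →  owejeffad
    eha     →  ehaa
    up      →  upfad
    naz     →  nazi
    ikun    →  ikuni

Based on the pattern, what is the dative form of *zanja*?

zanjaa

The alternation tracks the final sound of the stem — -fad when the stem ends in a voiceless consonant (*owejef*, *up*); -i when the stem ends in a voiced consonant (*fuj*, *mesvuw*, *naz*, *ikun*); -a when the stem ends in a vowel (*mu*, *eha*).
*zanja* — final sound /a/ (a vowel) → -a → *zanjaa*.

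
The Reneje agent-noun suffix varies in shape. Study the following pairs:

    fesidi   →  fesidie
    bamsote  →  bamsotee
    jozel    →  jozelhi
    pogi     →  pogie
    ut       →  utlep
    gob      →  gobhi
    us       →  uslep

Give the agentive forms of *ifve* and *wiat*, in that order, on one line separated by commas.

ifvee, wiatlep

The suffix is conditioned by the final sound: -lep when the stem ends in a voiceless consonant (*ut*, *us*); -hi when the stem ends in a voiced consonant (*jozel*, *gob*); -e when the stem ends in a vowel (*fesidi*, *bamsote*, *pogi*).
*ifve* — final sound /e/ (a vowel) → -e → *ifvee*.
*wiat* — final sound /t/ (a voiceless consonant) → -lep → *wiatlep*.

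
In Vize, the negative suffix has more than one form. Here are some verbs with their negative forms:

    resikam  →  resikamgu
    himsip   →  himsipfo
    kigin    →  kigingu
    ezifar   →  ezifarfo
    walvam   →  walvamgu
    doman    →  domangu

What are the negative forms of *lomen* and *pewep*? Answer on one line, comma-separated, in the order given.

The alternation tracks the final consonant of the stem — -gu when the stem ends in a nasal (*resikam*, *kigin*, *walvam*, *doman*); -fo when the stem ends in a non-nasal consonant (*himsip*, *ezifar*).
Since the final consonant of *lomen* is /n/ (a nasal), it takes -gu, giving *lomengu*.
*pewep*: final consonant = /p/, non-nasal → -fo → *pewepfo*.

lomengu, pewepfo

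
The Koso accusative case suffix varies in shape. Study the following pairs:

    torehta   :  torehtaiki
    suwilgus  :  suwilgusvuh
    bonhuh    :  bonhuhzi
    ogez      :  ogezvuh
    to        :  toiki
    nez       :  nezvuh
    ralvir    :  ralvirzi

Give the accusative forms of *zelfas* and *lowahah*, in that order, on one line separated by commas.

zelfasvuh, lowahahzi

The suffix is conditioned by the final sound: -vuh when the stem ends in a sibilant (*suwilgus*, *ogez*, *nez*); -zi when the stem ends in a non-sibilant consonant (*bonhuh*, *ralvir*); -iki when the stem ends in a vowel (*torehta*, *to*).
Since the final sound of *zelfas* is /s/ (a sibilant), it takes -vuh, giving *zelfasvuh*.
*lowahah*: final sound = /h/, a non-sibilant consonant → -zi → *lowahahzi*.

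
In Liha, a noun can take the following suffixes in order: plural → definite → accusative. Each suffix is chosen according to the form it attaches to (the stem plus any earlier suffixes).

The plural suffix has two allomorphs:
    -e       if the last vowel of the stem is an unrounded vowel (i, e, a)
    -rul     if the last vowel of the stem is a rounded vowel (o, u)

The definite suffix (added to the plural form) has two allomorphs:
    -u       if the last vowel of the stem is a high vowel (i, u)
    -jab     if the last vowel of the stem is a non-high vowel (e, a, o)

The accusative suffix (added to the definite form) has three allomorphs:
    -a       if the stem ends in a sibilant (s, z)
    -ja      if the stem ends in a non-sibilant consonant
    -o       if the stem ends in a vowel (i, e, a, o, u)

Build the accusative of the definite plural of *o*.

The last vowel of *o* is /o/, which is a rounded vowel, so the plural suffix is -rul, giving *orul*.
Since the last vowel of the plural form *orul* is /u/ (a high vowel), it takes -u, giving *orulu*.
Since the final sound of the definite form *orulu* is /u/ (a vowel), it takes -o, giving *oruluo*.

oruluo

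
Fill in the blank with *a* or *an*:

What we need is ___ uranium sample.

The indefinite article is chosen by the initial *sound* of the following word, not its spelling.
*uranium* begins with the sound /jʊ/ (u pronounced /jʊ/) — a consonant sound.
So the article is *a*: What we need is a uranium sample.

a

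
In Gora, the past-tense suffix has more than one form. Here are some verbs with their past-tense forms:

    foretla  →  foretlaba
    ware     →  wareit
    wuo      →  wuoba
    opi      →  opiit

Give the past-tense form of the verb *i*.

iit

The pattern is front/back vowel harmony: -it when the last vowel of the stem is a front vowel (*ware*, *opi*); -ba when the last vowel of the stem is a back vowel (*foretla*, *wuo*).
*i* — last vowel /i/ (a front vowel) → -it → *iit*.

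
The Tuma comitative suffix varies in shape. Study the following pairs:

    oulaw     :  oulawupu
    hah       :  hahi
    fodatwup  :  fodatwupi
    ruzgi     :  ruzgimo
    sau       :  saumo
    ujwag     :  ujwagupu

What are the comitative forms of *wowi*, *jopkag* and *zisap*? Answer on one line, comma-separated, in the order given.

wowimo, jopkagupu, zisapi

Looking at the final sound of each stem: -i when the stem ends in a voiceless consonant (*hah*, *fodatwup*); -upu when the stem ends in a voiced consonant (*oulaw*, *ujwag*); -mo when the stem ends in a vowel (*ruzgi*, *sau*).
The final sound of *wowi* is /i/, which is a vowel, so the suffix is -mo, giving *wowimo*.
The final sound of *jopkag* is /g/, which is a voiced consonant, so the suffix is -upu, giving *jopkagupu*.
*zisap*: final sound = /p/, a voiceless consonant → -i → *zisapi*.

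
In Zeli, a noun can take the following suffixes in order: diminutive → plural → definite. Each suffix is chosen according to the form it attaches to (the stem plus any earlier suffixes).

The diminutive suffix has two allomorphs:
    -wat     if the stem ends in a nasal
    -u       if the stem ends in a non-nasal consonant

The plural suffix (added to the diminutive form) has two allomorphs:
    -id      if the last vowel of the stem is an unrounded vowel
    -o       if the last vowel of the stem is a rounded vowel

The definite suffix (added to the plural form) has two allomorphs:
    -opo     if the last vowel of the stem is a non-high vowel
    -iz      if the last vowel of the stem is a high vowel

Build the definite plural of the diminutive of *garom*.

garomwatidiz

*garom* — final consonant /m/ (a nasal) → -wat → *garomwat*.
The last vowel of the diminutive form *garomwat* is /a/, which is an unrounded vowel, so the plural suffix is -id, giving *garomwatid*.
The last vowel of the plural form *garomwatid* is /i/, which is a high vowel, so the definite suffix is -iz, giving *garomwatidiz*.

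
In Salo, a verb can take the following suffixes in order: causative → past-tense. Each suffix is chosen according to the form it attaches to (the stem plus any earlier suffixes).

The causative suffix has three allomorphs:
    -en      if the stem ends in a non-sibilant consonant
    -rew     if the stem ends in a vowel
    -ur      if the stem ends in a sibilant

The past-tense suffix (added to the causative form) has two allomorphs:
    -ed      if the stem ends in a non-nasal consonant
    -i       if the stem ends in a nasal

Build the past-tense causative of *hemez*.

hemezured

Since the final sound of *hemez* is /z/ (a sibilant), it takes -ur, giving *hemezur*.
The causative form *hemezur* — final consonant /r/ (non-nasal) → -ed → *hemezured*.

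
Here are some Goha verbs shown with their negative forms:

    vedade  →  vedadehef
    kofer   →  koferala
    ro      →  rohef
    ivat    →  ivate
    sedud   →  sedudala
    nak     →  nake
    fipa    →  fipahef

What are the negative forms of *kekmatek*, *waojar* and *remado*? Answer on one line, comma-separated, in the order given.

The suffix is conditioned by the final sound: -e when the stem ends in a voiceless consonant (*ivat*, *nak*); -ala when the stem ends in a voiced consonant (*kofer*, *sedud*); -hef when the stem ends in a vowel (*vedade*, *ro*, *fipa*).
*kekmatek*: final sound = /k/, a voiceless consonant → -e → *kekmateke*.
Since the final sound of *waojar* is /r/ (a voiced consonant), it takes -ala, giving *waojarala*.
The final sound of *remado* is /o/, which is a vowel, so the suffix is -hef, giving *remadohef*.

kekmateke, waojarala, remadohef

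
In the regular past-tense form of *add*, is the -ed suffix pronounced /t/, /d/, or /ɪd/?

The stem *add* ends in /t/ or /d/.
The -ed suffix is realized as /ɪd/ after /t, d/; as /t/ after other voiceless consonants; and as /d/ after other voiced sounds.
So -ed on *add* is pronounced /ɪd/.

/ɪd/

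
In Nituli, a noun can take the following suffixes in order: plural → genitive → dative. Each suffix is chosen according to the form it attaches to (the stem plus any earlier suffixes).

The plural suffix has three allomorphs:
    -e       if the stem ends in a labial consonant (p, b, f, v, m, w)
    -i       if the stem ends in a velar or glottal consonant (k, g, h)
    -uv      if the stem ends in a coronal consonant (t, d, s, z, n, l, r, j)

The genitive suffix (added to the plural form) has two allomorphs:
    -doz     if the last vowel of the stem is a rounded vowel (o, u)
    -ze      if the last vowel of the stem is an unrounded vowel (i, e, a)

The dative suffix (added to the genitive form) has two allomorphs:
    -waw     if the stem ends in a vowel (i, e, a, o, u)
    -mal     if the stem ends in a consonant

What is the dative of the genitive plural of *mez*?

mezuvdozmal

Since the final consonant of *mez* is /z/ (coronal), it takes -uv, giving *mezuv*.
The plural form *mezuv* — last vowel /u/ (a rounded vowel) → -doz → *mezuvdoz*.
The final sound of the genitive form *mezuvdoz* is /z/, which is a consonant, so the dative suffix is -mal, giving *mezuvdozmal*.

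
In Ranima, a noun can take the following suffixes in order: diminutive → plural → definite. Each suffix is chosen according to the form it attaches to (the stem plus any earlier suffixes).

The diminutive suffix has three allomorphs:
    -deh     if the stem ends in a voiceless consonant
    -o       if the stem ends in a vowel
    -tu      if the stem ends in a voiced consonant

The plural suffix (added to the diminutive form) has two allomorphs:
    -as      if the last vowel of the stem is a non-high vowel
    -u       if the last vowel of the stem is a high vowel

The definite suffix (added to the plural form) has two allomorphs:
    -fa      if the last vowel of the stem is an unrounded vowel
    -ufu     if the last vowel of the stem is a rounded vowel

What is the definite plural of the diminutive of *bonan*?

bonantuuufu

The final sound of *bonan* is /n/, which is a voiced consonant, so the diminutive suffix is -tu, giving *bonantu*.
The last vowel of the diminutive form *bonantu* is /u/, which is a high vowel, so the plural suffix is -u, giving *bonantuu*.
The plural form *bonantuu* — last vowel /u/ (a rounded vowel) → -ufu → *bonantuuufu*.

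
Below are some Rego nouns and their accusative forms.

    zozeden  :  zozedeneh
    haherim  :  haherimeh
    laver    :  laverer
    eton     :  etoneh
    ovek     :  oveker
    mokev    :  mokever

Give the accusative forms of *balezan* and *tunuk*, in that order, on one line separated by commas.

The pattern is nasality of the final consonant: -eh when the stem ends in a nasal (*zozeden*, *haherim*, *eton*); -er when the stem ends in a non-nasal consonant (*laver*, *ovek*, *mokev*).
*balezan*: final consonant = /n/, a nasal → -eh → *balezaneh*.
*tunuk*: final consonant = /k/, non-nasal → -er → *tunuker*.

balezaneh, tunuker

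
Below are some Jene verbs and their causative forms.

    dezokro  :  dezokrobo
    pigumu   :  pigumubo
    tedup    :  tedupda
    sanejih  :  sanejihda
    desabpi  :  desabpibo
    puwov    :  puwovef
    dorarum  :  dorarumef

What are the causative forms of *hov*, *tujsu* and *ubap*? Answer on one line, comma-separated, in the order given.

hovef, tujsubo, ubapda

The alternation tracks the final sound of the stem — -da when the stem ends in a voiceless consonant (*tedup*, *sanejih*); -ef when the stem ends in a voiced consonant (*puwov*, *dorarum*); -bo when the stem ends in a vowel (*dezokro*, *pigumu*, *desabpi*).
*hov*: final sound = /v/, a voiced consonant → -ef → *hovef*.
*tujsu* — final sound /u/ (a vowel) → -bo → *tujsubo*.
*ubap*: final sound = /p/, a voiceless consonant → -da → *ubapda*.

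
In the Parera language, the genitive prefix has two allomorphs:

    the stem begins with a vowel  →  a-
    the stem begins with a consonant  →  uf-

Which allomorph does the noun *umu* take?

Since the first sound of *umu* is /u/ (a vowel), it takes a-.

a-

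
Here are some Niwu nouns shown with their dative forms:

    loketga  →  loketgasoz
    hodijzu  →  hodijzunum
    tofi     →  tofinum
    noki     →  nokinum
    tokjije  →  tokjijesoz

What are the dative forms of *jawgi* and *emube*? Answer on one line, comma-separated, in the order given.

The pattern is height harmony: -num when the last vowel of the stem is a high vowel (*hodijzu*, *tofi*, *noki*); -soz when the last vowel of the stem is a non-high vowel (*loketga*, *tokjije*).
Since the last vowel of *jawgi* is /i/ (a high vowel), it takes -num, giving *jawginum*.
*emube*: last vowel = /e/, a non-high vowel → -soz → *emubesoz*.

jawginum, emubesoz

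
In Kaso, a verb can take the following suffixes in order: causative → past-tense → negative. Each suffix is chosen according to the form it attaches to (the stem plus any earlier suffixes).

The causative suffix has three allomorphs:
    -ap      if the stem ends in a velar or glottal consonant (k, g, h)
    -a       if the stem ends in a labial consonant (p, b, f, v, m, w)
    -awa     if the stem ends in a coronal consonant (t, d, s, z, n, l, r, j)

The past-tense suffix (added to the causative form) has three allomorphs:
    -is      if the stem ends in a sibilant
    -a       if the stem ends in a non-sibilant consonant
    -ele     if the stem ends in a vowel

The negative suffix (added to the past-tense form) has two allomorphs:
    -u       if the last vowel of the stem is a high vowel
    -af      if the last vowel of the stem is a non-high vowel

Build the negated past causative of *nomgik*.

nomgikapaaf

The final consonant of *nomgik* is /k/, which is velar/glottal, so the causative suffix is -ap, giving *nomgikap*.
Since the final sound of the causative form *nomgikap* is /p/ (a non-sibilant consonant), it takes -a, giving *nomgikapa*.
Since the last vowel of the past-tense form *nomgikapa* is /a/ (a non-high vowel), it takes -af, giving *nomgikapaaf*.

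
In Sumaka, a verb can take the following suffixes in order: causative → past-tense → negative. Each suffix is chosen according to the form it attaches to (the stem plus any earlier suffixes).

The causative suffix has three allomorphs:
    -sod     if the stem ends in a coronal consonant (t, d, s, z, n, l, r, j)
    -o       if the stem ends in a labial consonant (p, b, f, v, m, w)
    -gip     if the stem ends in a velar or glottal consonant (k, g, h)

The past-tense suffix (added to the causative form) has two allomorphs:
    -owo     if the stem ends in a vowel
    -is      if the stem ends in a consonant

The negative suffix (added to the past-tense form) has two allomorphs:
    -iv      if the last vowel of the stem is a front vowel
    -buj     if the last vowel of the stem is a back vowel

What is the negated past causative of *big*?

*big*: final consonant = /g/, velar/glottal → -gip → *biggip*.
The causative form *biggip*: final sound = /p/, a consonant → -is → *biggipis*.
The past-tense form *biggipis* — last vowel /i/ (a front vowel) → -iv → *biggipisiv*.

biggipisiv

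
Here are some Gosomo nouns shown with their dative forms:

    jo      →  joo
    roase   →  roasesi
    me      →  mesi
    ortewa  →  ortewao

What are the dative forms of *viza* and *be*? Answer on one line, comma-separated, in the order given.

vizao, besi

The pattern is front/back vowel harmony: -si when the last vowel of the stem is a front vowel (*roase*, *me*); -o when the last vowel of the stem is a back vowel (*jo*, *ortewa*).
*viza*: last vowel = /a/, a back vowel → -o → *vizao*.
*be*: last vowel = /e/, a front vowel → -si → *besi*.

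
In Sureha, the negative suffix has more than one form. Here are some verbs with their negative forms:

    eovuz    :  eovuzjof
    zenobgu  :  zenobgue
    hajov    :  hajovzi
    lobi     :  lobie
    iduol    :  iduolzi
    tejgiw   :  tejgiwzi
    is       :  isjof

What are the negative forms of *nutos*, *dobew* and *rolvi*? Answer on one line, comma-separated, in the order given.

The alternation tracks the final sound of the stem — -jof when the stem ends in a sibilant (*eovuz*, *is*); -zi when the stem ends in a non-sibilant consonant (*hajov*, *iduol*, *tejgiw*); -e when the stem ends in a vowel (*zenobgu*, *lobi*).
The final sound of *nutos* is /s/, which is a sibilant, so the suffix is -jof, giving *nutosjof*.
Since the final sound of *dobew* is /w/ (a non-sibilant consonant), it takes -zi, giving *dobewzi*.
Since the final sound of *rolvi* is /i/ (a vowel), it takes -e, giving *rolvie*.

nutosjof, dobewzi, rolvie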